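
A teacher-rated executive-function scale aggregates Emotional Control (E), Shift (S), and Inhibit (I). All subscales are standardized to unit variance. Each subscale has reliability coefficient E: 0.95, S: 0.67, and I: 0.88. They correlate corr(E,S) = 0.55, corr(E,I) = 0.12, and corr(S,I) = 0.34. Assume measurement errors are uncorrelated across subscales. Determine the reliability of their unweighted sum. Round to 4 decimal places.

Var(E+S+I) = 3 + 2·[0.55 + 0.12 + 0.34] = 3 + 2.02 = 5.02.
With uncorrelated errors the cross-covariances are all true-score covariance, so they carry over unchanged; only the diagonal terms shrink to ρᵢσᵢ².
True-score variance = [0.95 + 0.67 + 0.88] + 2.02 = 2.5 + 2.02 = 4.52.
Reliability = 4.52 / 5.02 = 0.9004.

0.9004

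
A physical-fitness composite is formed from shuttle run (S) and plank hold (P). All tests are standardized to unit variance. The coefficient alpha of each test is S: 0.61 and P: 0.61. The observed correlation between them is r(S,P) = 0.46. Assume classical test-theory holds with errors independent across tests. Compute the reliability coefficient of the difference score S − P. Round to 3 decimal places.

Var(S−P) = 1 + 1 − 2·0.46 = 2 − 0.92 = 1.08.
Because errors are independent across components, Cov(Tᵢ,Tⱼ) = Cov(Xᵢ,Xⱼ); the off-diagonal part of the true-score variance is the same as above.
True-score variance = [0.61 + 0.61] − 0.92 = 1.22 − 0.92 = 0.3.
Reliability = 0.3 / 1.08 = 0.278.

0.278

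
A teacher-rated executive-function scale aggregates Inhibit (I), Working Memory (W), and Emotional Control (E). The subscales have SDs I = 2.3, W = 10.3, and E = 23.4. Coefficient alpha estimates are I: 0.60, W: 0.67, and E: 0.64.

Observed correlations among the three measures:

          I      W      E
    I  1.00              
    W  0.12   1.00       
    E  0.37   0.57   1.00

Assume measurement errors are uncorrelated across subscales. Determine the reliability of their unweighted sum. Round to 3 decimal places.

Var(I+W+E) = 2.3² + 10.3² + 23.4² + 2·[2.3·10.3·0.12 + 2.3·23.4·0.37 + 10.3·23.4·0.57] = 658.94 + 320.275 = 979.215.
With uncorrelated errors the cross-covariances are all true-score covariance, so they carry over unchanged; only the diagonal terms shrink to ρᵢσᵢ².
True-score variance = [2.3²·0.60 + 10.3²·0.67 + 23.4²·0.64] + 320.275 = 424.693 + 320.275 = 744.968.
Reliability = 744.968 / 979.215 = 0.761.

0.761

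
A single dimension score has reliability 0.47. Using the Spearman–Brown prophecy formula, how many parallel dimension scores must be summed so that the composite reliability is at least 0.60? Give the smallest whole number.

2

k ≥ ρ*(1−ρ₁)/(ρ₁(1−ρ*)) = 0.60·0.53 / (0.47·0.40) = 1.691.
Smallest integer k = 2.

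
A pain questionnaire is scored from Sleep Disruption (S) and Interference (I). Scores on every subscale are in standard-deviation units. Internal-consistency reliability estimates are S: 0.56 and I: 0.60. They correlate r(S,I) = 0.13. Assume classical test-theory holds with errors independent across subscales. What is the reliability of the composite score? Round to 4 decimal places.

0.6283

Var(S+I) = 2 + 2·[0.13] = 2 + 0.26 = 2.26.
Under uncorrelated errors the observed covariances equal the true-score covariances, so only the own-variance terms attenuate.
True-score variance = [0.56 + 0.60] + 0.26 = 1.16 + 0.26 = 1.42.
Reliability = 1.42 / 2.26 = 0.6283.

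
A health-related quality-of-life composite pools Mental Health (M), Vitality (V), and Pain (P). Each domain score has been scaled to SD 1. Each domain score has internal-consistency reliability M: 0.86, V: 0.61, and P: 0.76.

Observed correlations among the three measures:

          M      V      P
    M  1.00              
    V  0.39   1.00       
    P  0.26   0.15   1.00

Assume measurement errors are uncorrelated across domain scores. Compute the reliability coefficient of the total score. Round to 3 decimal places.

Var(M+V+P) = 3 + 2·[0.39 + 0.26 + 0.15] = 3 + 1.6 = 4.6.
Under uncorrelated errors the observed covariances equal the true-score covariances, so only the own-variance terms attenuate.
True-score variance = [0.86 + 0.61 + 0.76] + 1.6 = 2.23 + 1.6 = 3.83.
Reliability = 3.83 / 4.6 = 0.833.

0.833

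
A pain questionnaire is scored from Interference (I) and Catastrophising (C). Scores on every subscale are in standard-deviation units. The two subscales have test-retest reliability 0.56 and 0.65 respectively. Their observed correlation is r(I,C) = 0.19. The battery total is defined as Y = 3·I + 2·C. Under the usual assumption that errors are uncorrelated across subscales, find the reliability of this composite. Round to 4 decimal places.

Var(Y) = 3² + 2² + 2·[6·0.19] = 13 + 2.28 = 15.28.
Because errors are independent across components, Cov(Tᵢ,Tⱼ) = Cov(Xᵢ,Xⱼ); the off-diagonal part of the true-score variance is the same as above.
True-score variance = [3²·0.56 + 2²·0.65] + 2.28 = 7.64 + 2.28 = 9.92.
Reliability = 9.92 / 15.28 = 0.6492.

0.6492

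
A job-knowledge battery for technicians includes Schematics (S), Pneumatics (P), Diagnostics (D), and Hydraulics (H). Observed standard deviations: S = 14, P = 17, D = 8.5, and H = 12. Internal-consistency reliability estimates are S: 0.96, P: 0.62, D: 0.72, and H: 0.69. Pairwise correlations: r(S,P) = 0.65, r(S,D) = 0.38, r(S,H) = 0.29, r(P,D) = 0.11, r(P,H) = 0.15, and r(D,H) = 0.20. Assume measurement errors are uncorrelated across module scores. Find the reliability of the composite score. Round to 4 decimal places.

0.8630

Var(S+P+D+H) = 14² + 17² + 8.5² + 12² + 2·[14·17·0.65 + 14·8.5·0.38 + 14·12·0.29 + 17·8.5·0.11 + 17·12·0.15 + 8.5·12·0.20] = 701.25 + 631.07 = 1332.32.
Because errors are independent across components, Cov(Tᵢ,Tⱼ) = Cov(Xᵢ,Xⱼ); the off-diagonal part of the true-score variance is the same as above.
True-score variance = [14²·0.96 + 17²·0.62 + 8.5²·0.72 + 12²·0.69] + 631.07 = 518.72 + 631.07 = 1149.79.
Reliability = 1149.79 / 1332.32 = 0.8630.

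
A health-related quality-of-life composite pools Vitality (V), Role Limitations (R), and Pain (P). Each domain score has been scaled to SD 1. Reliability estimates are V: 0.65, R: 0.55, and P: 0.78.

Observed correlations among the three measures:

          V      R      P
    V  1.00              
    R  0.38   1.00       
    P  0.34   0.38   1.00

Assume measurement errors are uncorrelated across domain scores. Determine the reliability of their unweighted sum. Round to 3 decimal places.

0.804

Var(V+R+P) = 3 + 2·[0.38 + 0.34 + 0.38] = 3 + 2.2 = 5.2.
With uncorrelated errors the cross-covariances are all true-score covariance, so they carry over unchanged; only the diagonal terms shrink to ρᵢσᵢ².
True-score variance = [0.65 + 0.55 + 0.78] + 2.2 = 1.98 + 2.2 = 4.18.
Reliability = 4.18 / 5.2 = 0.804.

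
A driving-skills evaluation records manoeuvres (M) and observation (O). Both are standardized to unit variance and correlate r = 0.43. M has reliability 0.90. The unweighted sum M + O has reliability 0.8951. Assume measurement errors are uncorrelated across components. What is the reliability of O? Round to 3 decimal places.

Var(M+O) = 2 + 2·0.43 = 2.860.
True-score variance = ρ_M + ρ_O + 2·0.43, so 0.8951 = (0.90 + ρ_O + 0.86) / 2.860.
ρ_O = 0.8951·2.860 − 0.90 − 0.86 = 0.800.

0.800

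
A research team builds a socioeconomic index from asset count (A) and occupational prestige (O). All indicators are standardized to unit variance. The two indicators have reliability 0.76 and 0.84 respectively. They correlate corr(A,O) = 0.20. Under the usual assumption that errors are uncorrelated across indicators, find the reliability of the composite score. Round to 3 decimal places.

0.833

Var(A+O) = 2 + 2·[0.20] = 2 + 0.4 = 2.4.
Under uncorrelated errors the observed covariances equal the true-score covariances, so only the own-variance terms attenuate.
True-score variance = [0.76 + 0.84] + 0.4 = 1.6 + 0.4 = 2.
Reliability = 2 / 2.4 = 0.833.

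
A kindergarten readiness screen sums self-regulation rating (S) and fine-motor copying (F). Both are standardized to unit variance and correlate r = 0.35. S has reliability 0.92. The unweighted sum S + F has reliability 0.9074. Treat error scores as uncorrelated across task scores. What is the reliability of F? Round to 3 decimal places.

0.830

Var(S+F) = 2 + 2·0.35 = 2.700.
True-score variance = ρ_S + ρ_F + 2·0.35, so 0.9074 = (0.92 + ρ_F + 0.70) / 2.700.
ρ_F = 0.9074·2.700 − 0.92 − 0.70 = 0.830.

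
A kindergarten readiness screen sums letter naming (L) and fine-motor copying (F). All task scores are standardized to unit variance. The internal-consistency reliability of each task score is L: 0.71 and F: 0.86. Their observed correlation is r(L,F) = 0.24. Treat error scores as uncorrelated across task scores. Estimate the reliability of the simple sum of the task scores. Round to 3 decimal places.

0.827

Var(L+F) = 2 + 2·[0.24] = 2 + 0.48 = 2.48.
Under uncorrelated errors the observed covariances equal the true-score covariances, so only the own-variance terms attenuate.
True-score variance = [0.71 + 0.86] + 0.48 = 1.57 + 0.48 = 2.05.
Reliability = 2.05 / 2.48 = 0.827.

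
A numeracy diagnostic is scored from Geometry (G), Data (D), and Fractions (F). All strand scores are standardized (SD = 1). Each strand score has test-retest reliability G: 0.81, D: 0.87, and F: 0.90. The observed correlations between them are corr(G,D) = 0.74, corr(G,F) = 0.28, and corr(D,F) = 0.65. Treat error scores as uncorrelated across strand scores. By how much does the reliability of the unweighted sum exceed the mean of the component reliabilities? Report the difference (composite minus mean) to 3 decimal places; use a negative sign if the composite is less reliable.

0.074

Var(sum) = 3 + 3.34 = 6.34; true-score variance = 2.58 + 3.34 = 5.92; composite reliability = 0.9338.
Mean component reliability = 0.8600.
Difference = 0.9338 − 0.8600 = 0.074.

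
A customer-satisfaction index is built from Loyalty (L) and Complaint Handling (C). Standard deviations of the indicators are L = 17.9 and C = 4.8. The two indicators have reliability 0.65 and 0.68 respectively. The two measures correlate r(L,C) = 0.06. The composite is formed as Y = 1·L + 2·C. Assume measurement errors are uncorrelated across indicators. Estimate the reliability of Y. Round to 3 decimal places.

0.673

Var(Y) = 17.9² + 2²·4.8² + 2·[2·17.9·4.8·0.06] = 412.57 + 20.6208 = 433.191.
With uncorrelated errors the cross-covariances are all true-score covariance, so they carry over unchanged; only the diagonal terms shrink to ρᵢσᵢ².
True-score variance = [17.9²·0.65 + 2²·4.8²·0.68] + 20.6208 = 270.935 + 20.6208 = 291.556.
Reliability = 291.556 / 433.191 = 0.673.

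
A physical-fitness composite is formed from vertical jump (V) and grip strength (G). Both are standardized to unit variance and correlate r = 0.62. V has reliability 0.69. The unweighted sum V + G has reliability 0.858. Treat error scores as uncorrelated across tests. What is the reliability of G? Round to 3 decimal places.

Var(V+G) = 2 + 2·0.62 = 3.240.
True-score variance = ρ_V + ρ_G + 2·0.62, so 0.858 = (0.69 + ρ_G + 1.24) / 3.240.
ρ_G = 0.858·3.240 − 0.69 − 1.24 = 0.850.

0.850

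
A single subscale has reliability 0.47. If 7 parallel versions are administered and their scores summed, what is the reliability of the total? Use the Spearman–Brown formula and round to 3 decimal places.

ρ_k = kρ / (1 + (k−1)ρ) = 7·0.47 / (1 + 6·0.47) = 3.290 / 3.820 = 0.861.

0.861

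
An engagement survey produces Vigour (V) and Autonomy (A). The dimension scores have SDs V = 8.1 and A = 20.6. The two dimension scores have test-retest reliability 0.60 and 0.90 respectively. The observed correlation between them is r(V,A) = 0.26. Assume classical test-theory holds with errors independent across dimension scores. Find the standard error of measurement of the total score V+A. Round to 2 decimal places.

Var(total) = 489.97 + 86.7672 = 576.737.
True-score variance = 421.29 + 86.7672 = 508.057, so reliability = 0.8809.
Error variance = 576.737 − 508.057 = 68.68; SEM = √68.68 = 8.29.

8.29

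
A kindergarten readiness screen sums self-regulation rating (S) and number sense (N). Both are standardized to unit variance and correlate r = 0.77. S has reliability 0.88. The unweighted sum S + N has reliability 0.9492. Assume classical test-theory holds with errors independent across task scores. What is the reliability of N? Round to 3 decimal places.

0.940

Var(S+N) = 2 + 2·0.77 = 3.540.
True-score variance = ρ_S + ρ_N + 2·0.77, so 0.9492 = (0.88 + ρ_N + 1.54) / 3.540.
ρ_N = 0.9492·3.540 − 0.88 − 1.54 = 0.940.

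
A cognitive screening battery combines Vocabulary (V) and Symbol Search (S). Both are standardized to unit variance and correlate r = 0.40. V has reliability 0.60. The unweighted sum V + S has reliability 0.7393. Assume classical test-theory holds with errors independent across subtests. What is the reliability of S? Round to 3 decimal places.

Var(V+S) = 2 + 2·0.40 = 2.800.
True-score variance = ρ_V + ρ_S + 2·0.40, so 0.7393 = (0.60 + ρ_S + 0.80) / 2.800.
ρ_S = 0.7393·2.800 − 0.60 − 0.80 = 0.670.

0.670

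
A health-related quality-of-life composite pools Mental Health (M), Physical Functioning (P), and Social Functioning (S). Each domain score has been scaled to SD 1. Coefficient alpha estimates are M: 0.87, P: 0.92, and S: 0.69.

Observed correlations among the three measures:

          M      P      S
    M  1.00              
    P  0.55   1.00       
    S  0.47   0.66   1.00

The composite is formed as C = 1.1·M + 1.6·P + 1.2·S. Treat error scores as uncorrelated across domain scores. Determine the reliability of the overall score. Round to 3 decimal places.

Var(C) = 1.1² + 1.6² + 1.2² + 2·[1.76·0.55 + 1.32·0.47 + 1.92·0.66] = 5.21 + 5.7112 = 10.9212.
Because errors are independent across components, Cov(Tᵢ,Tⱼ) = Cov(Xᵢ,Xⱼ); the off-diagonal part of the true-score variance is the same as above.
True-score variance = [1.1²·0.87 + 1.6²·0.92 + 1.2²·0.69] + 5.7112 = 4.4015 + 5.7112 = 10.1127.
Reliability = 10.1127 / 10.9212 = 0.926.

0.926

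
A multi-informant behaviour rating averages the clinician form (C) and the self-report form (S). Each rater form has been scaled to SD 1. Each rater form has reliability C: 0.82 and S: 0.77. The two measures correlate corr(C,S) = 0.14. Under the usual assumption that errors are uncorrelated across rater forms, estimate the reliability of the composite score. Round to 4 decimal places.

0.8202

Var(C+S) = 2 + 2·[0.14] = 2 + 0.28 = 2.28.
Because errors are independent across components, Cov(Tᵢ,Tⱼ) = Cov(Xᵢ,Xⱼ); the off-diagonal part of the true-score variance is the same as above.
True-score variance = [0.82 + 0.77] + 0.28 = 1.59 + 0.28 = 1.87.
Reliability = 1.87 / 2.28 = 0.8202.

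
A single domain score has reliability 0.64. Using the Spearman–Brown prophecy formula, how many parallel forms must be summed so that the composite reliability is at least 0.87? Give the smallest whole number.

k ≥ ρ*(1−ρ₁)/(ρ₁(1−ρ*)) = 0.87·0.36 / (0.64·0.13) = 3.764.
Smallest integer k = 4.

4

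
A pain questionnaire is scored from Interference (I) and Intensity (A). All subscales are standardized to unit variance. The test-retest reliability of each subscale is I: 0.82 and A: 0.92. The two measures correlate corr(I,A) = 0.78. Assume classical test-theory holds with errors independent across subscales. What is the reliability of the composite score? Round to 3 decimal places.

Var(I+A) = 2 + 2·[0.78] = 2 + 1.56 = 3.56.
Under uncorrelated errors the observed covariances equal the true-score covariances, so only the own-variance terms attenuate.
True-score variance = [0.82 + 0.92] + 1.56 = 1.74 + 1.56 = 3.3.
Reliability = 3.3 / 3.56 = 0.927.

0.927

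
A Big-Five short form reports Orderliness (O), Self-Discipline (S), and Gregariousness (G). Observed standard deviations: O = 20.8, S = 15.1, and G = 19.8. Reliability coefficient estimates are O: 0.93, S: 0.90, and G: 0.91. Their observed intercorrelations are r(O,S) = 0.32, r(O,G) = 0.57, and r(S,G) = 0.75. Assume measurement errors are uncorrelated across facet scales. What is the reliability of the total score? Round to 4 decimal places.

Var(O+S+G) = 20.8² + 15.1² + 19.8² + 2·[20.8·15.1·0.32 + 20.8·19.8·0.57 + 15.1·19.8·0.75] = 1052.69 + 1118.98 = 2171.67.
Under uncorrelated errors the observed covariances equal the true-score covariances, so only the own-variance terms attenuate.
True-score variance = [20.8²·0.93 + 15.1²·0.90 + 19.8²·0.91] + 1118.98 = 964.321 + 1118.98 = 2083.3.
Reliability = 2083.3 / 2171.67 = 0.9593.

0.9593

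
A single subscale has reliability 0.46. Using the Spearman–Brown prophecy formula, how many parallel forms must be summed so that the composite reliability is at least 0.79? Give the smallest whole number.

5

k ≥ ρ*(1−ρ₁)/(ρ₁(1−ρ*)) = 0.79·0.54 / (0.46·0.21) = 4.416.
Smallest integer k = 5.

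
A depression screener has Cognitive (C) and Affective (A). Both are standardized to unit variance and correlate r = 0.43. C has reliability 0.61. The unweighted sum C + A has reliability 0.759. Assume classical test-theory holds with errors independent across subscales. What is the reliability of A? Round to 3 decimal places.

0.701

Var(C+A) = 2 + 2·0.43 = 2.860.
True-score variance = ρ_C + ρ_A + 2·0.43, so 0.759 = (0.61 + ρ_A + 0.86) / 2.860.
ρ_A = 0.759·2.860 − 0.61 − 0.86 = 0.701.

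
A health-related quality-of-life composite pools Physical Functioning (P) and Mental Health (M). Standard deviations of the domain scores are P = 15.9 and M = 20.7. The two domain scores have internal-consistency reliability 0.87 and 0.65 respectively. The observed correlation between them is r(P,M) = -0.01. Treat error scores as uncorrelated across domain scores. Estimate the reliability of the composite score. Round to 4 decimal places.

0.7290

Var(P+M) = 15.9² + 20.7² + 2·[15.9·20.7·(-0.01)] = 681.3 − 6.5826 = 674.717.
With uncorrelated errors the cross-covariances are all true-score covariance, so they carry over unchanged; only the diagonal terms shrink to ρᵢσᵢ².
True-score variance = [15.9²·0.87 + 20.7²·0.65] − 6.5826 = 498.463 − 6.5826 = 491.881.
Reliability = 491.881 / 674.717 = 0.7290.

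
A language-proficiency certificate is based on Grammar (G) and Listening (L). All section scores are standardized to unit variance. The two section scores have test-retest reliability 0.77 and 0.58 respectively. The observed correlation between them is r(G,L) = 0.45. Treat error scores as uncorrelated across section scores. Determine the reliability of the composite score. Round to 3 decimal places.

Var(G+L) = 2 + 2·[0.45] = 2 + 0.9 = 2.9.
Because errors are independent across components, Cov(Tᵢ,Tⱼ) = Cov(Xᵢ,Xⱼ); the off-diagonal part of the true-score variance is the same as above.
True-score variance = [0.77 + 0.58] + 0.9 = 1.35 + 0.9 = 2.25.
Reliability = 2.25 / 2.9 = 0.776.

0.776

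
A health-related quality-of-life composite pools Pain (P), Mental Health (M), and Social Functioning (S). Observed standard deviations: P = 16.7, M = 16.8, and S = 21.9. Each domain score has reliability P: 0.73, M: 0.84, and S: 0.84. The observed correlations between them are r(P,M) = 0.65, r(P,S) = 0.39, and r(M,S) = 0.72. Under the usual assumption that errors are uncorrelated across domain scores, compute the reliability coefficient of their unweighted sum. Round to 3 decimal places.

Var(P+M+S) = 16.7² + 16.8² + 21.9² + 2·[16.7·16.8·0.65 + 16.7·21.9·0.39 + 16.8·21.9·0.72] = 1040.74 + 1179.8 = 2220.54.
With uncorrelated errors the cross-covariances are all true-score covariance, so they carry over unchanged; only the diagonal terms shrink to ρᵢσᵢ².
True-score variance = [16.7²·0.73 + 16.8²·0.84 + 21.9²·0.84] + 1179.8 = 843.544 + 1179.8 = 2023.35.
Reliability = 2023.35 / 2220.54 = 0.911.

0.911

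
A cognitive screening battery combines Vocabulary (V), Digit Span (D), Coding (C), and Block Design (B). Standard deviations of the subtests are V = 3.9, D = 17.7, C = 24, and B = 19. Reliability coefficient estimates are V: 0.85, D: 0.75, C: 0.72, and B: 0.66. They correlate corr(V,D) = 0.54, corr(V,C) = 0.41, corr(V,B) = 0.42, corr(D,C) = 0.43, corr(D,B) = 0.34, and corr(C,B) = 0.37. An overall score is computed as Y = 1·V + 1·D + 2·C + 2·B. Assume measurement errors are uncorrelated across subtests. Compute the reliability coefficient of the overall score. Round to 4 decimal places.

Var(Y) = 3.9² + 17.7² + 2²·24² + 2²·19² + 2·[3.9·17.7·0.54 + 2·3.9·24·0.41 + 2·3.9·19·0.42 + 2·17.7·24·0.43 + 2·17.7·19·0.34 + 4·24·19·0.37] = 4076.5 + 2890.33 = 6966.83.
Under uncorrelated errors the observed covariances equal the true-score covariances, so only the own-variance terms attenuate.
True-score variance = [3.9²·0.85 + 17.7²·0.75 + 2²·24²·0.72 + 2²·19²·0.66] + 2890.33 = 2859.82 + 2890.33 = 5750.14.
Reliability = 5750.14 / 6966.83 = 0.8254.

0.8254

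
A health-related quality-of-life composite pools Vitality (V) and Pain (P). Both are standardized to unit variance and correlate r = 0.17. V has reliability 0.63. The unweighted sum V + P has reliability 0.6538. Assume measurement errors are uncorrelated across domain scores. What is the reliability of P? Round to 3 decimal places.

Var(V+P) = 2 + 2·0.17 = 2.340.
True-score variance = ρ_V + ρ_P + 2·0.17, so 0.6538 = (0.63 + ρ_P + 0.34) / 2.340.
ρ_P = 0.6538·2.340 − 0.63 − 0.34 = 0.560.

0.560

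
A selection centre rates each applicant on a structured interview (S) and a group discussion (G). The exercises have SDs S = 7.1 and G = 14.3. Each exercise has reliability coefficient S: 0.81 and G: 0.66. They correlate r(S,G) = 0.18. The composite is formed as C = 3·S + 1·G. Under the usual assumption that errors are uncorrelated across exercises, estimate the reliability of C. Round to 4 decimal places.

Var(C) = 3²·7.1² + 14.3² + 2·[3·7.1·14.3·0.18] = 658.18 + 109.652 = 767.832.
With uncorrelated errors the cross-covariances are all true-score covariance, so they carry over unchanged; only the diagonal terms shrink to ρᵢσᵢ².
True-score variance = [3²·7.1²·0.81 + 14.3²·0.66] + 109.652 = 502.452 + 109.652 = 612.105.
Reliability = 612.105 / 767.832 = 0.7972.

0.7972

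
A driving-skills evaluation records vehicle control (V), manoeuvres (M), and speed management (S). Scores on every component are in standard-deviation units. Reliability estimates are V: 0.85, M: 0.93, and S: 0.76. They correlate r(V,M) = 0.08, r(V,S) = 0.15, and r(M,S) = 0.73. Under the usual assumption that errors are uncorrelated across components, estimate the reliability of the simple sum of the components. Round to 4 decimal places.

Var(V+M+S) = 3 + 2·[0.08 + 0.15 + 0.73] = 3 + 1.92 = 4.92.
Because errors are independent across components, Cov(Tᵢ,Tⱼ) = Cov(Xᵢ,Xⱼ); the off-diagonal part of the true-score variance is the same as above.
True-score variance = [0.85 + 0.93 + 0.76] + 1.92 = 2.54 + 1.92 = 4.46.
Reliability = 4.46 / 4.92 = 0.9065.

0.9065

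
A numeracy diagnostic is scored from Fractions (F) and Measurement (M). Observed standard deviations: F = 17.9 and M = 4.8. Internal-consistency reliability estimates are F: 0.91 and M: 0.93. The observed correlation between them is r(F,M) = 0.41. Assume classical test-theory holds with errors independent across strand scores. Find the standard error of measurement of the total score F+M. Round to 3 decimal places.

Var(total) = 343.45 + 70.4544 = 413.904.
True-score variance = 313 + 70.4544 = 383.455, so reliability = 0.9264.
Error variance = 413.904 − 383.455 = 30.4497; SEM = √30.4497 = 5.518.

5.518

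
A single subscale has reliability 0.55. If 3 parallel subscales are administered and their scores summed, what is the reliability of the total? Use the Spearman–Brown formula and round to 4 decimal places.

ρ_k = kρ / (1 + (k−1)ρ) = 3·0.55 / (1 + 2·0.55) = 1.650 / 2.100 = 0.7857.

0.7857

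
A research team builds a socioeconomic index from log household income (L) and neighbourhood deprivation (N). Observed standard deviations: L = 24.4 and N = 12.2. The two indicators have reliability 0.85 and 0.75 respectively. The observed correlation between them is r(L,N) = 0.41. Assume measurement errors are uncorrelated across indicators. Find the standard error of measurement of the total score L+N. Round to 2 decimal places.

11.25

Var(total) = 744.2 + 244.098 = 988.298.
True-score variance = 617.686 + 244.098 = 861.784, so reliability = 0.8720.
Error variance = 988.298 − 861.784 = 126.514; SEM = √126.514 = 11.25.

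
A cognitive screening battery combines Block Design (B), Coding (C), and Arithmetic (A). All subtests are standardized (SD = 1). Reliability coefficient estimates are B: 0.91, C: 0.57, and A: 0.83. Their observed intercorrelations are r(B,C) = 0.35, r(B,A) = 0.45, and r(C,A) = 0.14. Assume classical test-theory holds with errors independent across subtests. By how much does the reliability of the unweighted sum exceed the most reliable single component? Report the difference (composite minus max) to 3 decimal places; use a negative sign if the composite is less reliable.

Var(sum) = 3 + 1.88 = 4.88; true-score variance = 2.31 + 1.88 = 4.19; composite reliability = 0.8586.
Max component reliability = 0.9100.
Difference = 0.8586 − 0.9100 = -0.051.

-0.051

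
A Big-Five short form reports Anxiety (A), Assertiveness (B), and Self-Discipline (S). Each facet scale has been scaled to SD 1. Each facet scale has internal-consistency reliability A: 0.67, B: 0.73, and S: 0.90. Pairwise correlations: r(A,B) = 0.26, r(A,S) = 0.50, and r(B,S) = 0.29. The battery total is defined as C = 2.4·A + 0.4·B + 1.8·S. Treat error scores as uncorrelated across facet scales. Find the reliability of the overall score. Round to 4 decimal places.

Var(C) = 2.4² + 0.4² + 1.8² + 2·[0.96·0.26 + 4.32·0.50 + 0.72·0.29] = 9.16 + 5.2368 = 14.3968.
Under uncorrelated errors the observed covariances equal the true-score covariances, so only the own-variance terms attenuate.
True-score variance = [2.4²·0.67 + 0.4²·0.73 + 1.8²·0.90] + 5.2368 = 6.892 + 5.2368 = 12.1288.
Reliability = 12.1288 / 14.3968 = 0.8425.

0.8425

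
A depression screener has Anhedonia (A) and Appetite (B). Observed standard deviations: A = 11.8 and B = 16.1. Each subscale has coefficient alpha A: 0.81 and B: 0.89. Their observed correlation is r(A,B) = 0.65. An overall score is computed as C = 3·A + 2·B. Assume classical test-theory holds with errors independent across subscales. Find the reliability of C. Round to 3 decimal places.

0.907

Var(C) = 3²·11.8² + 2²·16.1² + 2·[6·11.8·16.1·0.65] = 2290 + 1481.84 = 3771.84.
Under uncorrelated errors the observed covariances equal the true-score covariances, so only the own-variance terms attenuate.
True-score variance = [3²·11.8²·0.81 + 2²·16.1²·0.89] + 1481.84 = 1937.85 + 1481.84 = 3419.69.
Reliability = 3419.69 / 3771.84 = 0.907.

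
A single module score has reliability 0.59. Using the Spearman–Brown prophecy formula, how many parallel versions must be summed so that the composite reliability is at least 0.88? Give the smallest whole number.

k ≥ ρ*(1−ρ₁)/(ρ₁(1−ρ*)) = 0.88·0.41 / (0.59·0.12) = 5.096.
Smallest integer k = 6.

6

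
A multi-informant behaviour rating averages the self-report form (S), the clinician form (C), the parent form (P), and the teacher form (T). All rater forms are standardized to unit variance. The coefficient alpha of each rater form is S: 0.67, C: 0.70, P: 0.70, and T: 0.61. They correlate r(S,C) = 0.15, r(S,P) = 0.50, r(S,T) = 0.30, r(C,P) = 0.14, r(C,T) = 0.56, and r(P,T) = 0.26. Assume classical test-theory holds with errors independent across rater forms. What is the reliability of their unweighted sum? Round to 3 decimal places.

Var(S+C+P+T) = 4 + 2·[0.15 + 0.50 + 0.30 + 0.14 + 0.56 + 0.26] = 4 + 3.82 = 7.82.
Under uncorrelated errors the observed covariances equal the true-score covariances, so only the own-variance terms attenuate.
True-score variance = [0.67 + 0.70 + 0.70 + 0.61] + 3.82 = 2.68 + 3.82 = 6.5.
Reliability = 6.5 / 7.82 = 0.831.

0.831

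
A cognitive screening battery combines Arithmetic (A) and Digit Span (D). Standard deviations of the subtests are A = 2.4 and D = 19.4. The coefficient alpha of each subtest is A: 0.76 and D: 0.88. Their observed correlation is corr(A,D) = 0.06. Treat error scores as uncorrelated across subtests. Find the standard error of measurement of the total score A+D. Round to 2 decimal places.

Var(total) = 382.12 + 5.5872 = 387.707.
True-score variance = 335.574 + 5.5872 = 341.162, so reliability = 0.8799.
Error variance = 387.707 − 341.162 = 46.5456; SEM = √46.5456 = 6.82.

6.82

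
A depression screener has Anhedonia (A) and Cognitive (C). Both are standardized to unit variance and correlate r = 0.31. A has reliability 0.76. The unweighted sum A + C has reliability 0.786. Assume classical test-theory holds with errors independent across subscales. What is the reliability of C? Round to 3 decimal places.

Var(A+C) = 2 + 2·0.31 = 2.620.
True-score variance = ρ_A + ρ_C + 2·0.31, so 0.786 = (0.76 + ρ_C + 0.62) / 2.620.
ρ_C = 0.786·2.620 − 0.76 − 0.62 = 0.679.

0.679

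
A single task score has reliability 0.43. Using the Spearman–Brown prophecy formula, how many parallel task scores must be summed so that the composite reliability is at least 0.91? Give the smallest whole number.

14

k ≥ ρ*(1−ρ₁)/(ρ₁(1−ρ*)) = 0.91·0.57 / (0.43·0.09) = 13.403.
Smallest integer k = 14.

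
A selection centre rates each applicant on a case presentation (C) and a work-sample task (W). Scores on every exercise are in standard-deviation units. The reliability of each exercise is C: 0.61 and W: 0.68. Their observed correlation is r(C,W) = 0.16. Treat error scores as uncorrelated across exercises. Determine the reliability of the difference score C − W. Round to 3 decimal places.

Var(C−W) = 1 + 1 − 2·0.16 = 2 − 0.32 = 1.68.
Because errors are independent across components, Cov(Tᵢ,Tⱼ) = Cov(Xᵢ,Xⱼ); the off-diagonal part of the true-score variance is the same as above.
True-score variance = [0.61 + 0.68] − 0.32 = 1.29 − 0.32 = 0.97.
Reliability = 0.97 / 1.68 = 0.577.

0.577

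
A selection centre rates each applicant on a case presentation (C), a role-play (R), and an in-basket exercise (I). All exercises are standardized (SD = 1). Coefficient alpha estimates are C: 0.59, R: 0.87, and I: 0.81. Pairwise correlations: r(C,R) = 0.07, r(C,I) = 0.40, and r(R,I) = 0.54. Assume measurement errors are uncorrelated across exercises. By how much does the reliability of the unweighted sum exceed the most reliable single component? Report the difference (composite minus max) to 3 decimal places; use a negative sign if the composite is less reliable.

-0.015

Var(sum) = 3 + 2.02 = 5.02; true-score variance = 2.27 + 2.02 = 4.29; composite reliability = 0.8546.
Max component reliability = 0.8700.
Difference = 0.8546 − 0.8700 = -0.015.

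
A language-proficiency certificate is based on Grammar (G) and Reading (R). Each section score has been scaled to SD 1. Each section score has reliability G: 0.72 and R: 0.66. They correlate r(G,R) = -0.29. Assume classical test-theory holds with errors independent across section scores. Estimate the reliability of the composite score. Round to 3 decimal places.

Var(G+R) = 2 + 2·[(-0.29)] = 2 − 0.58 = 1.42.
Because errors are independent across components, Cov(Tᵢ,Tⱼ) = Cov(Xᵢ,Xⱼ); the off-diagonal part of the true-score variance is the same as above.
True-score variance = [0.72 + 0.66] − 0.58 = 1.38 − 0.58 = 0.8.
Reliability = 0.8 / 1.42 = 0.563.

0.563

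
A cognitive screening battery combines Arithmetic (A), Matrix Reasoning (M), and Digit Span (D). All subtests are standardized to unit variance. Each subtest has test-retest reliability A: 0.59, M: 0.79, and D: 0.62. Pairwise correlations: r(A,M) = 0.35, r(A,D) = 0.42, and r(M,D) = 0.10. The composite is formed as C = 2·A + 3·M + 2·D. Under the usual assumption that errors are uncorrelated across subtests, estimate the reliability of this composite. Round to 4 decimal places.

0.8040

Var(C) = 2² + 3² + 2² + 2·[6·0.35 + 4·0.42 + 6·0.10] = 17 + 8.76 = 25.76.
With uncorrelated errors the cross-covariances are all true-score covariance, so they carry over unchanged; only the diagonal terms shrink to ρᵢσᵢ².
True-score variance = [2²·0.59 + 3²·0.79 + 2²·0.62] + 8.76 = 11.95 + 8.76 = 20.71.
Reliability = 20.71 / 25.76 = 0.8040.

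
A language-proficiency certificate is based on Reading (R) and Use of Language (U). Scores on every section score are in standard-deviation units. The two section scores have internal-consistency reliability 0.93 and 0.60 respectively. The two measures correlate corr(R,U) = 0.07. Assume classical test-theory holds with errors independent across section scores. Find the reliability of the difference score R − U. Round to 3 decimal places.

0.747

Var(R−U) = 1 + 1 − 2·0.07 = 2 − 0.14 = 1.86.
With uncorrelated errors the cross-covariances are all true-score covariance, so they carry over unchanged; only the diagonal terms shrink to ρᵢσᵢ².
True-score variance = [0.93 + 0.60] − 0.14 = 1.53 − 0.14 = 1.39.
Reliability = 1.39 / 1.86 = 0.747.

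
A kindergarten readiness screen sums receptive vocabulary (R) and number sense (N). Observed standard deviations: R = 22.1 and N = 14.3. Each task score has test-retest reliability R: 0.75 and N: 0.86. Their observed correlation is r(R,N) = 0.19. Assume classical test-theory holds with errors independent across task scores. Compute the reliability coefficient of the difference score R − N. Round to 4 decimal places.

0.7369

Var(R−N) = 22.1² + 14.3² − 2·22.1·14.3·0.19 = 692.9 − 120.091 = 572.809.
With uncorrelated errors the cross-covariances are all true-score covariance, so they carry over unchanged; only the diagonal terms shrink to ρᵢσᵢ².
True-score variance = [22.1²·0.75 + 14.3²·0.86] − 120.091 = 542.169 − 120.091 = 422.078.
Reliability = 422.078 / 572.809 = 0.7369.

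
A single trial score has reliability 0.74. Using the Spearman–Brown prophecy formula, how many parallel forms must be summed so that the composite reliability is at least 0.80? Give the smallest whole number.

2

k ≥ ρ*(1−ρ₁)/(ρ₁(1−ρ*)) = 0.80·0.26 / (0.74·0.20) = 1.405.
Smallest integer k = 2.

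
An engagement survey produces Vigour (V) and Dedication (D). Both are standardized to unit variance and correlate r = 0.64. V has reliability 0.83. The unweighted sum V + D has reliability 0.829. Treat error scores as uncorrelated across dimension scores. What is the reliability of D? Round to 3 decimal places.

Var(V+D) = 2 + 2·0.64 = 3.280.
True-score variance = ρ_V + ρ_D + 2·0.64, so 0.829 = (0.83 + ρ_D + 1.28) / 3.280.
ρ_D = 0.829·3.280 − 0.83 − 1.28 = 0.609.

0.609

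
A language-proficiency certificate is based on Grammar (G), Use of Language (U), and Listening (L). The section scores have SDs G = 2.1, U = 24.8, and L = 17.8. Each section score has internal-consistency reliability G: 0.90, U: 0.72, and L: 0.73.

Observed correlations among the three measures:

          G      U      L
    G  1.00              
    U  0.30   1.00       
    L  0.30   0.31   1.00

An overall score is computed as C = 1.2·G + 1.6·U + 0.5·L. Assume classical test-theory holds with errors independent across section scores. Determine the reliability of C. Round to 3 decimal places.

0.763

Var(C) = 1.2²·2.1² + 1.6²·24.8² + 0.5²·17.8² + 2·[1.92·2.1·24.8·0.30 + 0.6·2.1·17.8·0.30 + 0.8·24.8·17.8·0.31] = 1660.06 + 292.407 = 1952.47.
With uncorrelated errors the cross-covariances are all true-score covariance, so they carry over unchanged; only the diagonal terms shrink to ρᵢσᵢ².
True-score variance = [1.2²·2.1²·0.90 + 1.6²·24.8²·0.72 + 0.5²·17.8²·0.73] + 292.407 = 1197.18 + 292.407 = 1489.59.
Reliability = 1489.59 / 1952.47 = 0.763.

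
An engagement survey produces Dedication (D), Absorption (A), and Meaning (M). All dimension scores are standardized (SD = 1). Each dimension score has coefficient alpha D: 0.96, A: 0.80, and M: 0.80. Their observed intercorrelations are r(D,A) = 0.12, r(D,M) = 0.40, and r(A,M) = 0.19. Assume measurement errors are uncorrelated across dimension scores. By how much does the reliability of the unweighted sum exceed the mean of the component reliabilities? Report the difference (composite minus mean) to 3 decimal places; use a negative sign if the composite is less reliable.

0.047

Var(sum) = 3 + 1.42 = 4.42; true-score variance = 2.56 + 1.42 = 3.98; composite reliability = 0.9005.
Mean component reliability = 0.8533.
Difference = 0.9005 − 0.8533 = 0.047.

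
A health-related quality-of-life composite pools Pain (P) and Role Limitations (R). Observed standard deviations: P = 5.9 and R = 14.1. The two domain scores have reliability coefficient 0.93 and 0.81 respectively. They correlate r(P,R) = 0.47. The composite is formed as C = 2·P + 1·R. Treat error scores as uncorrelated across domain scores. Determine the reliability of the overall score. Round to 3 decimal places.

0.904

Var(C) = 2²·5.9² + 14.1² + 2·[2·5.9·14.1·0.47] = 338.05 + 156.397 = 494.447.
Because errors are independent across components, Cov(Tᵢ,Tⱼ) = Cov(Xᵢ,Xⱼ); the off-diagonal part of the true-score variance is the same as above.
True-score variance = [2²·5.9²·0.93 + 14.1²·0.81] + 156.397 = 290.529 + 156.397 = 446.927.
Reliability = 446.927 / 494.447 = 0.904.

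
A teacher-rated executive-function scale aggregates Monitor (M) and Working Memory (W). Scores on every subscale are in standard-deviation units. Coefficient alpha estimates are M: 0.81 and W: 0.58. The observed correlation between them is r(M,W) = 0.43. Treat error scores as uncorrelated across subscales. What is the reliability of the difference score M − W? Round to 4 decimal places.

0.4649

Var(M−W) = 1 + 1 − 2·0.43 = 2 − 0.86 = 1.14.
Under uncorrelated errors the observed covariances equal the true-score covariances, so only the own-variance terms attenuate.
True-score variance = [0.81 + 0.58] − 0.86 = 1.39 − 0.86 = 0.53.
Reliability = 0.53 / 1.14 = 0.4649.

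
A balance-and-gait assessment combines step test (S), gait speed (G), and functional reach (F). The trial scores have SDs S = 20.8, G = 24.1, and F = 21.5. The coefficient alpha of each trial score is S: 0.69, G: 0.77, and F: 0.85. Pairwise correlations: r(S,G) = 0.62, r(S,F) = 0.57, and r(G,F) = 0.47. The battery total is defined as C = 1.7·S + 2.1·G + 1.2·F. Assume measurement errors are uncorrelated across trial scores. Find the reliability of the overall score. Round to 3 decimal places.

0.880

Var(C) = 1.7²·20.8² + 2.1²·24.1² + 1.2²·21.5² + 2·[3.57·20.8·24.1·0.62 + 2.04·20.8·21.5·0.57 + 2.52·24.1·21.5·0.47] = 4477.34 + 4486.47 = 8963.81.
Because errors are independent across components, Cov(Tᵢ,Tⱼ) = Cov(Xᵢ,Xⱼ); the off-diagonal part of the true-score variance is the same as above.
True-score variance = [1.7²·20.8²·0.69 + 2.1²·24.1²·0.77 + 1.2²·21.5²·0.85] + 4486.47 = 3400.78 + 4486.47 = 7887.25.
Reliability = 7887.25 / 8963.81 = 0.880.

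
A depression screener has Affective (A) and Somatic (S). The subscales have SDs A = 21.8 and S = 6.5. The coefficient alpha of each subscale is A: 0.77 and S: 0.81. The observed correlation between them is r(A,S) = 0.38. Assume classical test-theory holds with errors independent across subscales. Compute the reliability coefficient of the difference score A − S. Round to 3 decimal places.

Var(A−S) = 21.8² + 6.5² − 2·21.8·6.5·0.38 = 517.49 − 107.692 = 409.798.
Because errors are independent across components, Cov(Tᵢ,Tⱼ) = Cov(Xᵢ,Xⱼ); the off-diagonal part of the true-score variance is the same as above.
True-score variance = [21.8²·0.77 + 6.5²·0.81] − 107.692 = 400.157 − 107.692 = 292.465.
Reliability = 292.465 / 409.798 = 0.714.

0.714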